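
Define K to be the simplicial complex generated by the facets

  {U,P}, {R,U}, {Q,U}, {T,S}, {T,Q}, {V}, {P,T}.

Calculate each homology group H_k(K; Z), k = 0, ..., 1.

Take the total order P < Q < R < S < T < U < V on the vertex set. Then K (dimension 1) consists of the simplices:

  0-simplices (7): P, Q, R, S, T, U, V
  1-simplices (6): PT, PU, QT, QU, RU, ST

Hence C_0 ≅ Z^7, C_1 ≅ Z^6.

The boundary map ∂_1: C_1 → C_0 maps an edge to its endpoints' difference, ∂[p,q] = q − p.
This gives a 7×6 integer matrix of rank 5; reducing to Smith normal form yields diagonal entries (1,1,1,1,1).

Now H_k = ker ∂_k / im ∂_{k+1}, so:

  H_0: rank C_0 − rank ∂_1 = 7 − 5 = 2, and the invariant factors of ∂_1 are all 1, so H_0 ≅ Z^2.
  H_1: rank ker ∂_1 − rank ∂_2 = (6 − 5) − 0 = 1, and there is no ∂_2, so H_1 ≅ Z.

As a check, the Euler characteristic is 7 − 6 = 1, which agrees with 2 − 1 = 1.

H_0 = Z^2,  H_1 = Z.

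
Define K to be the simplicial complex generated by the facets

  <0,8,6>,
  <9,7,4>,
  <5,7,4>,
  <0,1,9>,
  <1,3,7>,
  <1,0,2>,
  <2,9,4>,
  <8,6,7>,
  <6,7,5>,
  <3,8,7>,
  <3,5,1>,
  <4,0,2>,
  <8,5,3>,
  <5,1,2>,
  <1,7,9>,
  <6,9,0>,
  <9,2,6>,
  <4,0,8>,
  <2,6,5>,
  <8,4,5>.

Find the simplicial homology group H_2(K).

Order the vertices as 0 < 1 < 2 < 3 < 4 < 5 < 6 < 7 < 8 < 9. Listing each simplex with vertices in this order, K has dimension 2 with simplices:

  0-simplices (10): [0], [1], [2], [3], [4], [5], [6], [7], [8], [9]
  1-simplices (30): (30 of them)
  2-simplices (20): (20 of them)

Hence C_0 ≅ Z^10, C_1 ≅ Z^30, C_2 ≅ Z^20.

The boundary map ∂_1: C_1 → C_0 sends each edge [p,q] (with p < q) to q − p.
This gives a 10×30 integer matrix of rank 9; reducing to Smith normal form yields diagonal entries (1,1,1,1,1,1,1,1,1).

Boundary ∂_2: C_2 → C_1 acts by ∂[p,q,r] = [q,r] − [p,r] + [p,q]. For instance
  ∂[2,5,6] = [5,6] − [2,6] + [2,5],
  ∂[1,3,7] = [3,7] − [1,7] + [1,3].
As a 30×20 matrix over Z this has rank 20, with invariant factors (1,1,1,1,1,1,1,1,1,1,1,1,1,1,1,1,1,1,1,2).

Reading off H_k = ker ∂_k / im ∂_{k+1}:

  H_2: rank ker ∂_2 − rank ∂_3 = (20 − 20) − 0 = 0, and there is no ∂_3, so H_2 ≅ 0.

H_2 = 0.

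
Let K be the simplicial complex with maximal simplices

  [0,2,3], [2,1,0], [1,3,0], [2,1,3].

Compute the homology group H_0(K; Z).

H_0 ≅ Z.

Fix the vertex order 0 < 1 < 2 < 3 and write every simplex with vertices in increasing order. Then dim K = 2 and the simplices of K are:

  0-simplices (4): [0], [1], [2], [3]
  1-simplices (6): [0,1], [0,2], [0,3], [1,2], [1,3], [2,3]
  2-simplices (4): [0,1,2], [0,1,3], [0,2,3], [1,2,3]

Hence C_0 ≅ Z^4, C_1 ≅ Z^6, C_2 ≅ Z^4.

∂_1: C_1 → C_0 sends each edge [p,q] (with p < q) to q − p. For instance
  ∂[1,3] = [3] − [1].
As a 4×6 matrix over Z this has rank 3, with invariant factors (1,1,1).

∂_2: C_2 → C_1 acts by ∂[p,q,r] = [q,r] − [p,r] + [p,q]. For instance
  ∂[0,1,2] = [1,2] − [0,2] + [0,1],
  ∂[0,2,3] = [2,3] − [0,3] + [0,2].
This gives a 6×4 integer matrix of rank 3; reducing to Smith normal form yields diagonal entries (1,1,1).

From H_k ≅ ker(∂_k) / im(∂_{k+1}) we obtain:

  H_0: rank C_0 − rank ∂_1 = 4 − 3 = 1, and the invariant factors of ∂_1 are all 1, so H_0 ≅ Z.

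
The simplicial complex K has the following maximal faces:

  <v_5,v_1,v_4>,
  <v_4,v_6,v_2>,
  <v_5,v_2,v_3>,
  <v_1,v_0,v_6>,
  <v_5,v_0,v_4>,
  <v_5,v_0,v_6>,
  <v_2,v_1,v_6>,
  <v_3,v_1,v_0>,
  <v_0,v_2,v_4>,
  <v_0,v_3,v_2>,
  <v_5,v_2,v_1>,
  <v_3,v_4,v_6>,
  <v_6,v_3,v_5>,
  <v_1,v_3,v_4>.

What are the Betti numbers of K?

b_0 = 1, b_1 = 2, b_2 = 1.

Order the vertices as v_0 < v_1 < v_2 < v_3 < v_4 < v_5 < v_6. Listing each simplex with vertices in this order, K has dimension 2 with simplices:

  0-simplices (7): [v_0], [v_1], [v_2], [v_3], [v_4], [v_5], [v_6]
  1-simplices (21): (21 of them)
  2-simplices (14): (14 of them)

so the chain groups are C_0 ≅ Z^7, C_1 ≅ Z^21, C_2 ≅ Z^14.

Boundary ∂_1: C_1 → C_0 maps an edge to its endpoints' difference, ∂[p,q] = q − p. For instance
  ∂[v_3,v_6] = [v_6] − [v_3].
This gives a 7×21 integer matrix of rank 6; reducing to Smith normal form yields diagonal entries (1,1,1,1,1,1).

Boundary ∂_2: C_2 → C_1 maps a triangle to the signed sum of its edges. For instance
  ∂[v_2,v_4,v_6] = [v_4,v_6] − [v_2,v_6] + [v_2,v_4],
  ∂[v_0,v_2,v_3] = [v_2,v_3] − [v_0,v_3] + [v_0,v_2].
The resulting 21×14 matrix has rank 13, and its Smith normal form has invariant factors (1,1,1,1,1,1,1,1,1,1,1,1,1).

Now H_k = ker ∂_k / im ∂_{k+1}, so:

  H_0: rank C_0 − rank ∂_1 = 7 − 6 = 1, and the invariant factors of ∂_1 are all 1, so H_0 ≅ Z.
  H_1: rank ker ∂_1 − rank ∂_2 = (21 − 6) − 13 = 2, and the invariant factors of ∂_2 are all 1, so H_1 ≅ Z^2.
  H_2: rank ker ∂_2 − rank ∂_3 = (14 − 13) − 0 = 1, and there is no ∂_3, so H_2 ≅ Z.

As a check, the Euler characteristic is 7 − 21 + 14 = 0, which agrees with 1 − 2 + 1 = 0.
(K is a triangulation of the torus T^2.)

Hence the Betti numbers are b_0 = 1, b_1 = 2, b_2 = 1.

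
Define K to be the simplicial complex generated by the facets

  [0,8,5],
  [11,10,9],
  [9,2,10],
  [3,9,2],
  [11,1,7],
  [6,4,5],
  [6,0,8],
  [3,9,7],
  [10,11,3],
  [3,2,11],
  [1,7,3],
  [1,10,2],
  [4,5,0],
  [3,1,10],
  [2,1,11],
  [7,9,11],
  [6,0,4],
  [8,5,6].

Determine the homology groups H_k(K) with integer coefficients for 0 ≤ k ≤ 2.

Fix the vertex order 0 < 1 < 2 < 3 < 4 < 5 < 6 < 7 < 8 < 9 < 10 < 11 and write every simplex with vertices in increasing order. Then dim K = 2 and the simplices of K are:

  0-simplices (12): [0], [1], [2], [3], [4], [5], [6], [7], [8], [9], [10], [11]
  1-simplices (27): (27 of them)
  2-simplices (18): (18 of them)

Hence C_0 ≅ Z^12, C_1 ≅ Z^27, C_2 ≅ Z^18.

∂_1: C_1 → C_0 maps an edge to its endpoints' difference, ∂[p,q] = q − p. For instance
  ∂[4,6] = [6] − [4].
The 12×27 boundary matrix has rank 10 and Smith normal form diag(1,1,1,1,1,1,1,1,1,1).

∂_2: C_2 → C_1 maps a triangle to the signed sum of its edges. For instance
  ∂[3,7,9] = [7,9] − [3,9] + [3,7],
  ∂[0,6,8] = [6,8] − [0,8] + [0,6].
The resulting 27×18 matrix has rank 17, and its Smith normal form has invariant factors (1,1,1,1,1,1,1,1,1,1,1,1,1,1,1,1,2).

Computing H_k = (kernel of ∂_k) / (image of ∂_{k+1}):

  H_0: rank C_0 − rank ∂_1 = 12 − 10 = 2, and the invariant factors of ∂_1 are all 1, so H_0 ≅ Z^2.
  H_1: rank ker ∂_1 − rank ∂_2 = (27 − 10) − 17 = 0, and ∂_2 has invariant factor 2 > 1, so H_1 ≅ Z/2Z.
  H_2: rank ker ∂_2 − rank ∂_3 = (18 − 17) − 0 = 1, and there is no ∂_3, so H_2 ≅ Z.

As a check, the Euler characteristic is 12 − 27 + 18 = 3, which agrees with 2 − 0 + 1 = 3.

H_0 = Z^2,  H_1 = Z/2Z,  H_2 = Z.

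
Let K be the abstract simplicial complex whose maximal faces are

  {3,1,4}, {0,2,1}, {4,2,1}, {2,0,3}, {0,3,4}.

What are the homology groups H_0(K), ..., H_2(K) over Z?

Order the vertices as 0 < 1 < 2 < 3 < 4. Listing each simplex with vertices in this order, K has dimension 2 with simplices:

  0-simplices (5): [0], [1], [2], [3], [4]
  1-simplices (10): [0,1], [0,2], [0,3], [0,4], [1,2], [1,3], [1,4], [2,3], [2,4], [3,4]
  2-simplices (5): [0,1,2], [0,2,3], [0,3,4], [1,2,4], [1,3,4]

so the chain groups are C_0 ≅ Z^5, C_1 ≅ Z^10, C_2 ≅ Z^5.

∂_1: C_1 → C_0 is given by ∂[p,q] = [q] − [p]. For instance
  ∂[2,4] = [4] − [2].
The 5×10 boundary matrix has rank 4 and Smith normal form diag(1,1,1,1).

Boundary ∂_2: C_2 → C_1 maps a triangle to the signed sum of its edges. For instance
  ∂[1,2,4] = [2,4] − [1,4] + [1,2],
  ∂[0,1,2] = [1,2] − [0,2] + [0,1].
This gives a 10×5 integer matrix of rank 5; reducing to Smith normal form yields diagonal entries (1,1,1,1,1).

Computing H_k = (kernel of ∂_k) / (image of ∂_{k+1}):

  H_0: rank C_0 − rank ∂_1 = 5 − 4 = 1, and the invariant factors of ∂_1 are all 1, so H_0 = Z.
  H_1: rank ker ∂_1 − rank ∂_2 = (10 − 4) − 5 = 1, and the invariant factors of ∂_2 are all 1, so H_1 = Z.
  H_2: rank ker ∂_2 − rank ∂_3 = (5 − 5) − 0 = 0, and there is no ∂_3, so H_2 = 0.

H_0 ≅ Z,  H_1 ≅ Z,  H_2 = 0.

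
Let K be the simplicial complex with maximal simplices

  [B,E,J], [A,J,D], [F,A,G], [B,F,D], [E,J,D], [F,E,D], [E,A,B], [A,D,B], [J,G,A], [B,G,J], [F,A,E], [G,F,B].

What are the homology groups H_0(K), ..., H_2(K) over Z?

We work with the vertex ordering A < B < D < E < F < G < J. The simplices of K, each written with vertices in increasing order, are:

  0-simplices (7): A, B, D, E, F, G, J
  1-simplices (18): AB, AD, AE, AF, AG, AJ, BD, BE, BF, BG, BJ, DE, DF, DJ, EF, EJ, FG, GJ
  2-simplices (12): ABD, ABE, ADJ, AEF, AFG, AGJ, BDF, BEJ, BFG, BGJ, DEF, DEJ

Hence C_0 ≅ Z^7, C_1 ≅ Z^18, C_2 ≅ Z^12.

The boundary map ∂_1: C_1 → C_0 maps an edge to its endpoints' difference, ∂[p,q] = q − p.
As a 7×18 matrix over Z this has rank 6, with invariant factors (1,1,1,1,1,1).

The boundary map ∂_2: C_2 → C_1 acts by ∂[p,q,r] = [q,r] − [p,r] + [p,q]. For instance
  ∂AFG = FG − AG + AF,
  ∂AEF = EF − AF + AE.
The resulting 18×12 matrix has rank 12, and its Smith normal form has invariant factors (1,1,1,1,1,1,1,1,1,1,1,2).

From H_k ≅ ker(∂_k) / im(∂_{k+1}) we obtain:

  H_0: rank C_0 − rank ∂_1 = 7 − 6 = 1, and the invariant factors of ∂_1 are all 1, so H_0 = Z.
  H_1: rank ker ∂_1 − rank ∂_2 = (18 − 6) − 12 = 0, and ∂_2 has invariant factor 2 > 1, so H_1 = Z/2.
  H_2: rank ker ∂_2 − rank ∂_3 = (12 − 12) − 0 = 0, and there is no ∂_3, so H_2 = 0.

As a check, the Euler characteristic is 7 − 18 + 12 = 1, which agrees with 1 − 0 + 0 = 1.
(K is a triangulation of the real projective plane RP^2.)

H_0 ≅ Z,  H_1 ≅ Z/2,  H_2 = 0.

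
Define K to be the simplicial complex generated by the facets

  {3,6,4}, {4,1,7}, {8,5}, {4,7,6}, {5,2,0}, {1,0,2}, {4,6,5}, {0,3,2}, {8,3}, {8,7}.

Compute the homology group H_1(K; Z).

H_1 ≅ Z^4.

We work with the vertex ordering 0 < 1 < 2 < 3 < 4 < 5 < 6 < 7 < 8. The simplices of K, each written with vertices in increasing order, are:

  0-simplices (9): [0], [1], [2], [3], [4], [5], [6], [7], [8]
  1-simplices (19): [0,1], [0,2], [0,3], [0,5], [1,2], [1,4], [1,7], [2,3], [2,5], [3,4], [3,6], [3,8], [4,5], [4,6], [4,7], [5,6], [5,8], [6,7], [7,8]
  2-simplices (7): [0,1,2], [0,2,3], [0,2,5], [1,4,7], [3,4,6], [4,5,6], [4,6,7]

so the chain groups are C_0 ≅ Z^9, C_1 ≅ Z^19, C_2 ≅ Z^7.

∂_1: C_1 → C_0 is given by ∂[p,q] = [q] − [p]. For instance
  ∂[3,6] = [6] − [3].
This gives a 9×19 integer matrix of rank 8; reducing to Smith normal form yields diagonal entries (1,1,1,1,1,1,1,1).

The boundary map ∂_2: C_2 → C_1 acts by ∂[p,q,r] = [q,r] − [p,r] + [p,q]. For instance
  ∂[1,4,7] = [4,7] − [1,7] + [1,4],
  ∂[4,5,6] = [5,6] − [4,6] + [4,5].
This gives a 19×7 integer matrix of rank 7; reducing to Smith normal form yields diagonal entries (1,1,1,1,1,1,1).

From H_k ≅ ker(∂_k) / im(∂_{k+1}) we obtain:

  H_1: rank ker ∂_1 − rank ∂_2 = (19 − 8) − 7 = 4, and the invariant factors of ∂_2 are all 1, so H_1 = Z^4.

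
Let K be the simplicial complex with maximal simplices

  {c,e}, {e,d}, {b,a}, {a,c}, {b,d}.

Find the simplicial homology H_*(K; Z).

Order the vertices as a < b < c < d < e. Listing each simplex with vertices in this order, K has dimension 1 with simplices:

  0-simplices (5): a, b, c, d, e
  1-simplices (5): ab, ac, bd, ce, de

so the chain groups are C_0 ≅ Z^5, C_1 ≅ Z^5.

Boundary ∂_1: C_1 → C_0 is given by ∂[p,q] = [q] − [p]. For instance
  ∂bd = d − b.
The resulting 5×5 matrix has rank 4, and its Smith normal form has invariant factors (1,1,1,1).

Reading off H_k = ker ∂_k / im ∂_{k+1}:

  H_0: rank C_0 − rank ∂_1 = 5 − 4 = 1, and the invariant factors of ∂_1 are all 1, so H_0 ≅ Z.
  H_1: rank ker ∂_1 − rank ∂_2 = (5 − 4) − 0 = 1, and there is no ∂_2, so H_1 ≅ Z.

H_0 ≅ Z,  H_1 ≅ Z.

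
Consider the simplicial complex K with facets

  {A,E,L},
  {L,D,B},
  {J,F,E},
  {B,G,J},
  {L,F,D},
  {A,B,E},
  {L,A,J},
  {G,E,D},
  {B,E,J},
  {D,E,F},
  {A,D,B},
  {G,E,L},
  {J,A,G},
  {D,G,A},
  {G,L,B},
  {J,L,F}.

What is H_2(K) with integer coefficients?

Order the vertices as A < B < D < E < F < G < J < L. Listing each simplex with vertices in this order, K has dimension 2 with simplices:

  0-simplices (8): A, B, D, E, F, G, J, L
  1-simplices (24): AB, AD, AE, AG, AJ, AL, BD, BE, BG, BJ, BL, DE, DF, DG, DL, EF, EG, EJ, EL, FJ, FL, GJ, GL, JL
  2-simplices (16): ABD, ABE, ADG, AEL, AGJ, AJL, BDL, BEJ, BGJ, BGL, DEF, DEG, DFL, EFJ, EGL, FJL

so the chain groups are C_0 ≅ Z^8, C_1 ≅ Z^24, C_2 ≅ Z^16.

Boundary ∂_1: C_1 → C_0 maps an edge to its endpoints' difference, ∂[p,q] = q − p. For instance
  ∂FL = L − F.
This gives a 8×24 integer matrix of rank 7; reducing to Smith normal form yields diagonal entries (1,1,1,1,1,1,1).

Boundary ∂_2: C_2 → C_1 maps a triangle to the signed sum of its edges. For instance
  ∂EGL = GL − EL + EG,
  ∂DFL = FL − DL + DF.
The resulting 24×16 matrix has rank 15, and its Smith normal form has invariant factors (1,1,1,1,1,1,1,1,1,1,1,1,1,1,1).

Computing H_k = (kernel of ∂_k) / (image of ∂_{k+1}):

  H_2: rank ker ∂_2 − rank ∂_3 = (16 − 15) − 0 = 1, and there is no ∂_3, so H_2 ≅ Z.

H_2 = Z.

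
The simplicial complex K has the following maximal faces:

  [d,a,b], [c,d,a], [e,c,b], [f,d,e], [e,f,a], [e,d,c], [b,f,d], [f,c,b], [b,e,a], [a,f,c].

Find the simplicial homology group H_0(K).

Take the total order a < b < c < d < e < f on the vertex set. Then K (dimension 2) consists of the simplices:

  0-simplices (6): a, b, c, d, e, f
  1-simplices (15): ab, ac, ad, ae, af, bc, bd, be, bf, cd, ce, cf, de, df, ef
  2-simplices (10): abd, abe, acd, acf, aef, bce, bcf, bdf, cde, def

so the chain groups are C_0 ≅ Z^6, C_1 ≅ Z^15, C_2 ≅ Z^10.

The boundary map ∂_1: C_1 → C_0 sends each edge [p,q] (with p < q) to q − p. For instance
  ∂be = e − b.
As a 6×15 matrix over Z this has rank 5, with invariant factors (1,1,1,1,1).

Boundary ∂_2: C_2 → C_1 sends each 2-simplex [p,q,r] to [q,r] − [p,r] + [p,q]. For instance
  ∂acd = cd − ad + ac,
  ∂bdf = df − bf + bd.
As a 15×10 matrix over Z this has rank 10, with invariant factors (1,1,1,1,1,1,1,1,1,2).

Now H_k = ker ∂_k / im ∂_{k+1}, so:

  H_0: rank C_0 − rank ∂_1 = 6 − 5 = 1, and the invariant factors of ∂_1 are all 1, so H_0 = Z.

H_0 ≅ Z.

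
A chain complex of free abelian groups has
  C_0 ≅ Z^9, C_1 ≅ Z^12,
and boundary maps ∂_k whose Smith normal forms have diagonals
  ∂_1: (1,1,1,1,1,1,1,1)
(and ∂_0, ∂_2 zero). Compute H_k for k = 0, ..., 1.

H_0: b_0 = 9 − 0 − 8 = 1; torsion from ∂_1 factors > 1: none. So H_0 = Z.
H_1: b_1 = 12 − 8 − 0 = 4; torsion from ∂_2 factors > 1: none. So H_1 = Z^4.

H_0 = Z,  H_1 = Z^4.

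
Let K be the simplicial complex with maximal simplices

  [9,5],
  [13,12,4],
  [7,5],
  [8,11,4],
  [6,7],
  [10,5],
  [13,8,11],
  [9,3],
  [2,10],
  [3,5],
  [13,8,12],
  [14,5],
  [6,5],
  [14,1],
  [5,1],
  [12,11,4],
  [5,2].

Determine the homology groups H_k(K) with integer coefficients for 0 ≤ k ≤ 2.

Take the total order 1 < 2 < 3 < 4 < 5 < 6 < 7 < 8 < 9 < 10 < 11 < 12 < 13 < 14 on the vertex set. Then K (dimension 2) consists of the simplices:

  0-simplices (14): [1], [2], [3], [4], [5], [6], [7], [8], [9], [10], [11], [12], [13], [14]
  1-simplices (22): (22 of them)
  2-simplices (5): [4,8,11], [4,11,12], [4,12,13], [8,11,13], [8,12,13]

giving chain groups C_0 ≅ Z^14, C_1 ≅ Z^22, C_2 ≅ Z^5.

Boundary ∂_1: C_1 → C_0 is given by ∂[p,q] = [q] − [p]. For instance
  ∂[4,11] = [11] − [4].
As a 14×22 matrix over Z this has rank 12, with invariant factors (1,1,1,1,1,1,1,1,1,1,1,1).

Boundary ∂_2: C_2 → C_1 acts by ∂[p,q,r] = [q,r] − [p,r] + [p,q]. For instance
  ∂[8,11,13] = [11,13] − [8,13] + [8,11],
  ∂[4,11,12] = [11,12] − [4,12] + [4,11].
The resulting 22×5 matrix has rank 5, and its Smith normal form has invariant factors (1,1,1,1,1).

Computing H_k = (kernel of ∂_k) / (image of ∂_{k+1}):

  H_0: rank C_0 − rank ∂_1 = 14 − 12 = 2, and the invariant factors of ∂_1 are all 1, so H_0 = Z^2.
  H_1: rank ker ∂_1 − rank ∂_2 = (22 − 12) − 5 = 5, and the invariant factors of ∂_2 are all 1, so H_1 = Z^5.
  H_2: rank ker ∂_2 − rank ∂_3 = (5 − 5) − 0 = 0, and there is no ∂_3, so H_2 = 0.

(K is a triangulation of the disjoint union of the Möbius band and a wedge of 4 circles.)

H_0 ≅ Z^2,  H_1 ≅ Z^5,  H_2 = 0.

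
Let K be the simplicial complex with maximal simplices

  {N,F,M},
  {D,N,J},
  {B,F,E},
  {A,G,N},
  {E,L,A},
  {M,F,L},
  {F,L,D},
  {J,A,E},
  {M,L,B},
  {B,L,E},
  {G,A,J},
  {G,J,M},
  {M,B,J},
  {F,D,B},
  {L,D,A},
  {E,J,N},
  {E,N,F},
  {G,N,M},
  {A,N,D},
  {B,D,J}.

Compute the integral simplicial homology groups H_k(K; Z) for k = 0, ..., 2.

H_0 = Z,  H_1 = Z ⊕ Z_2,  H_2 = 0.

K has 10 vertices, 30 edges, 20 triangles.
rank ∂_0 = 0, rank ∂_1 = 9 ⇒ b_0 = 10 − 0 − 9 = 1; all invariant factors of ∂_1 are 1 so no torsion. So H_0 = Z.
rank ∂_1 = 9, rank ∂_2 = 20 ⇒ b_1 = 30 − 9 − 20 = 1; ∂_2 has invariant factor(s) [2] giving torsion. So H_1 = Z ⊕ Z_2.
rank ∂_2 = 20, rank ∂_3 = 0 ⇒ b_2 = 20 − 20 − 0 = 0. So H_2 = 0.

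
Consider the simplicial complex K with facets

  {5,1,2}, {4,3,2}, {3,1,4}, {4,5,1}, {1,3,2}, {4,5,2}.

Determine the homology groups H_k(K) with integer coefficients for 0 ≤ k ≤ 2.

Take the total order 1 < 2 < 3 < 4 < 5 on the vertex set. Then K (dimension 2) consists of the simplices:

  0-simplices (5): [1], [2], [3], [4], [5]
  1-simplices (9): [1,2], [1,3], [1,4], [1,5], [2,3], [2,4], [2,5], [3,4], [4,5]
  2-simplices (6): [1,2,3], [1,2,5], [1,3,4], [1,4,5], [2,3,4], [2,4,5]

so the chain groups are C_0 ≅ Z^5, C_1 ≅ Z^9, C_2 ≅ Z^6.

∂_1: C_1 → C_0 is given by ∂[p,q] = [q] − [p]. For instance
  ∂[1,3] = [3] − [1].
As a 5×9 matrix over Z this has rank 4, with invariant factors (1,1,1,1).

∂_2: C_2 → C_1 sends each 2-simplex [p,q,r] to [q,r] − [p,r] + [p,q]. For instance
  ∂[1,3,4] = [3,4] − [1,4] + [1,3],
  ∂[2,3,4] = [3,4] − [2,4] + [2,3].
As a 9×6 matrix over Z this has rank 5, with invariant factors (1,1,1,1,1).

From H_k ≅ ker(∂_k) / im(∂_{k+1}) we obtain:

  H_0: rank C_0 − rank ∂_1 = 5 − 4 = 1, and the invariant factors of ∂_1 are all 1, so H_0 ≅ Z.
  H_1: rank ker ∂_1 − rank ∂_2 = (9 − 4) − 5 = 0, and the invariant factors of ∂_2 are all 1, so H_1 ≅ 0.
  H_2: rank ker ∂_2 − rank ∂_3 = (6 − 5) − 0 = 1, and there is no ∂_3, so H_2 ≅ Z.

(K is a triangulation of the 2-sphere S^2.)

H_0 = Z,  H_1 = 0,  H_2 = Z.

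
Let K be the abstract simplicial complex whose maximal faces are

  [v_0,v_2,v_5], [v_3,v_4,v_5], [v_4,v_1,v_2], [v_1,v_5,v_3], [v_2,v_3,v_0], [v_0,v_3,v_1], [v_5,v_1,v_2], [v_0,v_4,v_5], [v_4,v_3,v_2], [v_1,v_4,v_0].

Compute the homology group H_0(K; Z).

H_0 = Z.

Take the total order v_0 < v_1 < v_2 < v_3 < v_4 < v_5 on the vertex set. Then K (dimension 2) consists of the simplices:

  0-simplices (6): [v_0], [v_1], [v_2], [v_3], [v_4], [v_5]
  1-simplices (15): (15 of them)
  2-simplices (10): [v_0,v_1,v_3], [v_0,v_1,v_4], [v_0,v_2,v_3], [v_0,v_2,v_5], [v_0,v_4,v_5], [v_1,v_2,v_4], [v_1,v_2,v_5], [v_1,v_3,v_5], [v_2,v_3,v_4], [v_3,v_4,v_5]

giving chain groups C_0 ≅ Z^6, C_1 ≅ Z^15, C_2 ≅ Z^10.

Boundary ∂_1: C_1 → C_0 sends each edge [p,q] (with p < q) to q − p. For instance
  ∂[v_1,v_5] = [v_5] − [v_1].
The 6×15 boundary matrix has rank 5 and Smith normal form diag(1,1,1,1,1).

The boundary map ∂_2: C_2 → C_1 maps a triangle to the signed sum of its edges. For instance
  ∂[v_0,v_2,v_5] = [v_2,v_5] − [v_0,v_5] + [v_0,v_2],
  ∂[v_0,v_2,v_3] = [v_2,v_3] − [v_0,v_3] + [v_0,v_2].
This gives a 15×10 integer matrix of rank 10; reducing to Smith normal form yields diagonal entries (1,1,1,1,1,1,1,1,1,2).

From H_k ≅ ker(∂_k) / im(∂_{k+1}) we obtain:

  H_0: rank C_0 − rank ∂_1 = 6 − 5 = 1, and the invariant factors of ∂_1 are all 1, so H_0 ≅ Z.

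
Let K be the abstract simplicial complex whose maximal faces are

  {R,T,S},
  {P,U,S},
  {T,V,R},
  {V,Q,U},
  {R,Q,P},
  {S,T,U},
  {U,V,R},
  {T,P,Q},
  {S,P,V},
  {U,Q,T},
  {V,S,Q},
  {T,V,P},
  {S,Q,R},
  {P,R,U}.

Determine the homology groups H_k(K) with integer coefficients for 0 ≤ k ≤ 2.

H_0 = Z,  H_1 = Z^2,  H_2 = Z.

We work with the vertex ordering P < Q < R < S < T < U < V. The simplices of K, each written with vertices in increasing order, are:

  0-simplices (7): P, Q, R, S, T, U, V
  1-simplices (21): PQ, PR, PS, PT, PU, PV, QR, QS, QT, QU, QV, RS, RT, RU, RV, ST, SU, SV, TU, TV, UV
  2-simplices (14): PQR, PQT, PRU, PSU, PSV, PTV, QRS, QSV, QTU, QUV, RST, RTV, RUV, STU

so the chain groups are C_0 ≅ Z^7, C_1 ≅ Z^21, C_2 ≅ Z^14.

Boundary ∂_1: C_1 → C_0 is given by ∂[p,q] = [q] − [p].
The resulting 7×21 matrix has rank 6, and its Smith normal form has invariant factors (1,1,1,1,1,1).

The boundary map ∂_2: C_2 → C_1 sends each 2-simplex [p,q,r] to [q,r] − [p,r] + [p,q]. For instance
  ∂QTU = TU − QU + QT,
  ∂RST = ST − RT + RS.
The 21×14 boundary matrix has rank 13 and Smith normal form diag(1,1,1,1,1,1,1,1,1,1,1,1,1).

Now H_k = ker ∂_k / im ∂_{k+1}, so:

  H_0: rank C_0 − rank ∂_1 = 7 − 6 = 1, and the invariant factors of ∂_1 are all 1, so H_0 ≅ Z.
  H_1: rank ker ∂_1 − rank ∂_2 = (21 − 6) − 13 = 2, and the invariant factors of ∂_2 are all 1, so H_1 ≅ Z^2.
  H_2: rank ker ∂_2 − rank ∂_3 = (14 − 13) − 0 = 1, and there is no ∂_3, so H_2 ≅ Z.

As a check, the Euler characteristic is 7 − 21 + 14 = 0, which agrees with 1 − 2 + 1 = 0.
(K is a triangulation of the torus T^2.)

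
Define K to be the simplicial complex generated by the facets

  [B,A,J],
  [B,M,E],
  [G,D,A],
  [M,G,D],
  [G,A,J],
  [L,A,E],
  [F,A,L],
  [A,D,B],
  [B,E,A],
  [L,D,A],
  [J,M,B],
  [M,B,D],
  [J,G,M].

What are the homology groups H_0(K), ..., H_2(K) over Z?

Fix the vertex order A < B < D < E < F < G < J < L < M and write every simplex with vertices in increasing order. Then dim K = 2 and the simplices of K are:

  0-simplices (9): A, B, D, E, F, G, J, L, M
  1-simplices (20): AB, AD, AE, AF, AG, AJ, AL, BD, BE, BJ, BM, DG, DL, DM, EL, EM, FL, GJ, GM, JM
  2-simplices (13): ABD, ABE, ABJ, ADG, ADL, AEL, AFL, AGJ, BDM, BEM, BJM, DGM, GJM

Hence C_0 ≅ Z^9, C_1 ≅ Z^20, C_2 ≅ Z^13.

∂_1: C_1 → C_0 sends each edge [p,q] (with p < q) to q − p. For instance
  ∂AD = D − A.
This gives a 9×20 integer matrix of rank 8; reducing to Smith normal form yields diagonal entries (1,1,1,1,1,1,1,1).

The boundary map ∂_2: C_2 → C_1 sends each 2-simplex [p,q,r] to [q,r] − [p,r] + [p,q]. For instance
  ∂ADG = DG − AG + AD,
  ∂BJM = JM − BM + BJ.
The 20×13 boundary matrix has rank 12 and Smith normal form diag(1,1,1,1,1,1,1,1,1,1,1,1).

From H_k ≅ ker(∂_k) / im(∂_{k+1}) we obtain:

  H_0: rank C_0 − rank ∂_1 = 9 − 8 = 1, and the invariant factors of ∂_1 are all 1, so H_0 = Z.
  H_1: rank ker ∂_1 − rank ∂_2 = (20 − 8) − 12 = 0, and the invariant factors of ∂_2 are all 1, so H_1 = 0.
  H_2: rank ker ∂_2 − rank ∂_3 = (13 − 12) − 0 = 1, and there is no ∂_3, so H_2 = Z.

H_0 = Z,  H_1 = 0,  H_2 = Z.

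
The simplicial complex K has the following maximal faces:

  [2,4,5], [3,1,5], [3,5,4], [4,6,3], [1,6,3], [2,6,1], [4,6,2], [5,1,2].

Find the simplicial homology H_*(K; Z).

K has 6 vertices, 12 edges, 8 triangles.
rank ∂_0 = 0, rank ∂_1 = 5 ⇒ b_0 = 6 − 0 − 5 = 1; all invariant factors of ∂_1 are 1 so no torsion. So H_0 ≅ Z.
rank ∂_1 = 5, rank ∂_2 = 7 ⇒ b_1 = 12 − 5 − 7 = 0; all invariant factors of ∂_2 are 1 so no torsion. So H_1 ≅ 0.
rank ∂_2 = 7, rank ∂_3 = 0 ⇒ b_2 = 8 − 7 − 0 = 1. So H_2 ≅ Z.

H_0 ≅ Z,  H_1 = 0,  H_2 ≅ Z.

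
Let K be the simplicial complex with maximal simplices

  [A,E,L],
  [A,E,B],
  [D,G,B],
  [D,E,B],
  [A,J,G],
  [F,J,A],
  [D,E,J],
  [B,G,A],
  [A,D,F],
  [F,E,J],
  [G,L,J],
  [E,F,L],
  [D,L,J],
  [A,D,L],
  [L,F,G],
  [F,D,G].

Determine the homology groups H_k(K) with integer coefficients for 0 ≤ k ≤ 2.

Order the vertices as A < B < D < E < F < G < J < L. Listing each simplex with vertices in this order, K has dimension 2 with simplices:

  0-simplices (8): A, B, D, E, F, G, J, L
  1-simplices (24): AB, AD, AE, AF, AG, AJ, AL, BD, BE, BG, DE, DF, DG, DJ, DL, EF, EJ, EL, FG, FJ, FL, GJ, GL, JL
  2-simplices (16): ABE, ABG, ADF, ADL, AEL, AFJ, AGJ, BDE, BDG, DEJ, DFG, DJL, EFJ, EFL, FGL, GJL

so the chain groups are C_0 ≅ Z^8, C_1 ≅ Z^24, C_2 ≅ Z^16.

∂_1: C_1 → C_0 maps an edge to its endpoints' difference, ∂[p,q] = q − p. For instance
  ∂JL = L − J.
As a 8×24 matrix over Z this has rank 7, with invariant factors (1,1,1,1,1,1,1).

∂_2: C_2 → C_1 acts by ∂[p,q,r] = [q,r] − [p,r] + [p,q]. For instance
  ∂DJL = JL − DL + DJ,
  ∂BDE = DE − BE + BD.
The resulting 24×16 matrix has rank 15, and its Smith normal form has invariant factors (1,1,1,1,1,1,1,1,1,1,1,1,1,1,1).

Computing H_k = (kernel of ∂_k) / (image of ∂_{k+1}):

  H_0: rank C_0 − rank ∂_1 = 8 − 7 = 1, and the invariant factors of ∂_1 are all 1, so H_0 = Z.
  H_1: rank ker ∂_1 − rank ∂_2 = (24 − 7) − 15 = 2, and the invariant factors of ∂_2 are all 1, so H_1 = Z^2.
  H_2: rank ker ∂_2 − rank ∂_3 = (16 − 15) − 0 = 1, and there is no ∂_3, so H_2 = Z.

As a check, the Euler characteristic is 8 − 24 + 16 = 0, which agrees with 1 − 2 + 1 = 0.

H_0 ≅ Z,  H_1 ≅ Z^2,  H_2 ≅ Z.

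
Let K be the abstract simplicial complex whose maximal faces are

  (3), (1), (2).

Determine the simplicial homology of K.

H_0 = Z^3.

We work with the vertex ordering 1 < 2 < 3. The simplices of K, each written with vertices in increasing order, are:

  0-simplices (3): [1], [2], [3]

so the chain groups are C_0 ≅ Z^3.

Reading off H_k = ker ∂_k / im ∂_{k+1}:

  H_0: rank C_0 − rank ∂_1 = 3 − 0 = 3, and there is no ∂_1, so H_0 ≅ Z^3.

(K is a triangulation of a set of 3 points.)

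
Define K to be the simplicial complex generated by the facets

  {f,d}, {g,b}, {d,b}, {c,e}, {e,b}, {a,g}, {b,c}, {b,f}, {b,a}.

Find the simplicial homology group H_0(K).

H_0 ≅ Z.

Order the vertices as a < b < c < d < e < f < g. Listing each simplex with vertices in this order, K has dimension 1 with simplices:

  0-simplices (7): a, b, c, d, e, f, g
  1-simplices (9): ab, ag, bc, bd, be, bf, bg, ce, df

giving chain groups C_0 ≅ Z^7, C_1 ≅ Z^9.

∂_1: C_1 → C_0 maps an edge to its endpoints' difference, ∂[p,q] = q − p. For instance
  ∂df = f − d.
This gives a 7×9 integer matrix of rank 6; reducing to Smith normal form yields diagonal entries (1,1,1,1,1,1).

Reading off H_k = ker ∂_k / im ∂_{k+1}:

  H_0: rank C_0 − rank ∂_1 = 7 − 6 = 1, and the invariant factors of ∂_1 are all 1, so H_0 = Z.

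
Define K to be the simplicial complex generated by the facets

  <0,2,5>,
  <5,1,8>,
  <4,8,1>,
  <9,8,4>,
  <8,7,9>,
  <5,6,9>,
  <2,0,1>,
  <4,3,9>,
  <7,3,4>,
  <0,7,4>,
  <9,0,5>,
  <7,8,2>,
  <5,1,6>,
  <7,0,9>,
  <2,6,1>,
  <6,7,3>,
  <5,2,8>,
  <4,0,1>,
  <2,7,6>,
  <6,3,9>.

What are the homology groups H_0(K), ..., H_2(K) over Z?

H_0 = Z,  H_1 = Z ⊕ Z/2,  H_2 = 0.

Fix the vertex order 0 < 1 < 2 < 3 < 4 < 5 < 6 < 7 < 8 < 9 and write every simplex with vertices in increasing order. Then dim K = 2 and the simplices of K are:

  0-simplices (10): [0], [1], [2], [3], [4], [5], [6], [7], [8], [9]
  1-simplices (30): (30 of them)
  2-simplices (20): (20 of them)

Hence C_0 ≅ Z^10, C_1 ≅ Z^30, C_2 ≅ Z^20.

∂_1: C_1 → C_0 sends each edge [p,q] (with p < q) to q − p.
This gives a 10×30 integer matrix of rank 9; reducing to Smith normal form yields diagonal entries (1,1,1,1,1,1,1,1,1).

Boundary ∂_2: C_2 → C_1 maps a triangle to the signed sum of its edges. For instance
  ∂[1,5,8] = [5,8] − [1,8] + [1,5],
  ∂[2,5,8] = [5,8] − [2,8] + [2,5].
The resulting 30×20 matrix has rank 20, and its Smith normal form has invariant factors (1,1,1,1,1,1,1,1,1,1,1,1,1,1,1,1,1,1,1,2).

Reading off H_k = ker ∂_k / im ∂_{k+1}:

  H_0: rank C_0 − rank ∂_1 = 10 − 9 = 1, and the invariant factors of ∂_1 are all 1, so H_0 ≅ Z.
  H_1: rank ker ∂_1 − rank ∂_2 = (30 − 9) − 20 = 1, and ∂_2 has invariant factor 2 > 1, so H_1 ≅ Z ⊕ Z/2.
  H_2: rank ker ∂_2 − rank ∂_3 = (20 − 20) − 0 = 0, and there is no ∂_3, so H_2 ≅ 0.

(K is a triangulation of the Klein bottle.)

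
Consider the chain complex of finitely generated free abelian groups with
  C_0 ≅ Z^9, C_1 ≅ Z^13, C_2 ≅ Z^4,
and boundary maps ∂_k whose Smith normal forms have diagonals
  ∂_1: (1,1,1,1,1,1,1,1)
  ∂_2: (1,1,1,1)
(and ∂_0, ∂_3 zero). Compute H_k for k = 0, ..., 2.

H_0: b_0 = 9 − 0 − 8 = 1; torsion from ∂_1 factors > 1: none. So H_0 ≅ Z.
H_1: b_1 = 13 − 8 − 4 = 1; torsion from ∂_2 factors > 1: none. So H_1 ≅ Z.
H_2: b_2 = 4 − 4 − 0 = 0; torsion from ∂_3 factors > 1: none. So H_2 ≅ 0.

H_0 ≅ Z,  H_1 ≅ Z,  H_2 = 0.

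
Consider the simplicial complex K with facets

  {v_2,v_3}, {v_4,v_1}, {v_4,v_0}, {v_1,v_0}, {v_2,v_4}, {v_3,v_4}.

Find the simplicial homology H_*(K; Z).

Take the total order v_0 < v_1 < v_2 < v_3 < v_4 on the vertex set. Then K (dimension 1) consists of the simplices:

  0-simplices (5): [v_0], [v_1], [v_2], [v_3], [v_4]
  1-simplices (6): [v_0,v_1], [v_0,v_4], [v_1,v_4], [v_2,v_3], [v_2,v_4], [v_3,v_4]

so the chain groups are C_0 ≅ Z^5, C_1 ≅ Z^6.

The boundary map ∂_1: C_1 → C_0 is given by ∂[p,q] = [q] − [p].
This gives a 5×6 integer matrix of rank 4; reducing to Smith normal form yields diagonal entries (1,1,1,1).

Reading off H_k = ker ∂_k / im ∂_{k+1}:

  H_0: rank C_0 − rank ∂_1 = 5 − 4 = 1, and the invariant factors of ∂_1 are all 1, so H_0 = Z.
  H_1: rank ker ∂_1 − rank ∂_2 = (6 − 4) − 0 = 2, and there is no ∂_2, so H_1 = Z^2.

As a check, the Euler characteristic is 5 − 6 = -1, which agrees with 1 − 2 = -1.

H_0 ≅ Z,  H_1 ≅ Z^2.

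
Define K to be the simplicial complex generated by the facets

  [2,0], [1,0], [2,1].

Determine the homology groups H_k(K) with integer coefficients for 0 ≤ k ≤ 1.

We work with the vertex ordering 0 < 1 < 2. The simplices of K, each written with vertices in increasing order, are:

  0-simplices (3): [0], [1], [2]
  1-simplices (3): [0,1], [0,2], [1,2]

giving chain groups C_0 ≅ Z^3, C_1 ≅ Z^3.

The boundary map ∂_1: C_1 → C_0 is given by ∂[p,q] = [q] − [p].
This gives a 3×3 integer matrix of rank 2; reducing to Smith normal form yields diagonal entries (1,1).

From H_k ≅ ker(∂_k) / im(∂_{k+1}) we obtain:

  H_0: rank C_0 − rank ∂_1 = 3 − 2 = 1, and the invariant factors of ∂_1 are all 1, so H_0 ≅ Z.
  H_1: rank ker ∂_1 − rank ∂_2 = (3 − 2) − 0 = 1, and there is no ∂_2, so H_1 ≅ Z.

H_0 ≅ Z,  H_1 ≅ Z.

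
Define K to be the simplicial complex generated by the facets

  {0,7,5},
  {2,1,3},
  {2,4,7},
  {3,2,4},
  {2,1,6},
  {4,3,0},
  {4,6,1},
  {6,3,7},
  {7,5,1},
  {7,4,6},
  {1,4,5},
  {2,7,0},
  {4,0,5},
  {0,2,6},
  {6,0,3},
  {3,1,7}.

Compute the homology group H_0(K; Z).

H_0 ≅ Z.

Fix the vertex order 0 < 1 < 2 < 3 < 4 < 5 < 6 < 7 and write every simplex with vertices in increasing order. Then dim K = 2 and the simplices of K are:

  0-simplices (8): [0], [1], [2], [3], [4], [5], [6], [7]
  1-simplices (24): (24 of them)
  2-simplices (16): [0,2,6], [0,2,7], [0,3,4], [0,3,6], [0,4,5], [0,5,7], [1,2,3], [1,2,6], [1,3,7], [1,4,5], [1,4,6], [1,5,7], [2,3,4], [2,4,7], [3,6,7], [4,6,7]

so the chain groups are C_0 ≅ Z^8, C_1 ≅ Z^24, C_2 ≅ Z^16.

Boundary ∂_1: C_1 → C_0 sends each edge [p,q] (with p < q) to q − p.
The 8×24 boundary matrix has rank 7 and Smith normal form diag(1,1,1,1,1,1,1).

Boundary ∂_2: C_2 → C_1 maps a triangle to the signed sum of its edges. For instance
  ∂[2,4,7] = [4,7] − [2,7] + [2,4],
  ∂[1,4,6] = [4,6] − [1,6] + [1,4].
The 24×16 boundary matrix has rank 15 and Smith normal form diag(1,1,1,1,1,1,1,1,1,1,1,1,1,1,1).

Reading off H_k = ker ∂_k / im ∂_{k+1}:

  H_0: rank C_0 − rank ∂_1 = 8 − 7 = 1, and the invariant factors of ∂_1 are all 1, so H_0 = Z.

(K is a triangulation of the torus T^2.)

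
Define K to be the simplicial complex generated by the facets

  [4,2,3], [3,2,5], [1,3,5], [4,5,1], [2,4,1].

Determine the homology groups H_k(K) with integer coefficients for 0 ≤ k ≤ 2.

H_0 ≅ Z,  H_1 ≅ Z,  H_2 = 0.

Fix the vertex order 1 < 2 < 3 < 4 < 5 and write every simplex with vertices in increasing order. Then dim K = 2 and the simplices of K are:

  0-simplices (5): [1], [2], [3], [4], [5]
  1-simplices (10): [1,2], [1,3], [1,4], [1,5], [2,3], [2,4], [2,5], [3,4], [3,5], [4,5]
  2-simplices (5): [1,2,4], [1,3,5], [1,4,5], [2,3,4], [2,3,5]

giving chain groups C_0 ≅ Z^5, C_1 ≅ Z^10, C_2 ≅ Z^5.

The boundary map ∂_1: C_1 → C_0 is given by ∂[p,q] = [q] − [p]. For instance
  ∂[1,5] = [5] − [1].
The resulting 5×10 matrix has rank 4, and its Smith normal form has invariant factors (1,1,1,1).

The boundary map ∂_2: C_2 → C_1 maps a triangle to the signed sum of its edges. For instance
  ∂[1,2,4] = [2,4] − [1,4] + [1,2],
  ∂[1,4,5] = [4,5] − [1,5] + [1,4].
This gives a 10×5 integer matrix of rank 5; reducing to Smith normal form yields diagonal entries (1,1,1,1,1).

Now H_k = ker ∂_k / im ∂_{k+1}, so:

  H_0: rank C_0 − rank ∂_1 = 5 − 4 = 1, and the invariant factors of ∂_1 are all 1, so H_0 = Z.
  H_1: rank ker ∂_1 − rank ∂_2 = (10 − 4) − 5 = 1, and the invariant factors of ∂_2 are all 1, so H_1 = Z.
  H_2: rank ker ∂_2 − rank ∂_3 = (5 − 5) − 0 = 0, and there is no ∂_3, so H_2 = 0.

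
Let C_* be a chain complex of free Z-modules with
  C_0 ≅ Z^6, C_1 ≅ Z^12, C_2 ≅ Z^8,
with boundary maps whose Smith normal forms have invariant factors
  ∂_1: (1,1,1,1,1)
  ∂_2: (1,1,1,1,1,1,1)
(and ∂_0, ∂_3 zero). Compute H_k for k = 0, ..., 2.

H_0 ≅ Z,  H_1 = 0,  H_2 ≅ Z.

H_0: b_0 = 6 − 0 − 5 = 1; torsion from ∂_1 factors > 1: none. So H_0 ≅ Z.
H_1: b_1 = 12 − 5 − 7 = 0; torsion from ∂_2 factors > 1: none. So H_1 ≅ 0.
H_2: b_2 = 8 − 7 − 0 = 1; torsion from ∂_3 factors > 1: none. So H_2 ≅ Z.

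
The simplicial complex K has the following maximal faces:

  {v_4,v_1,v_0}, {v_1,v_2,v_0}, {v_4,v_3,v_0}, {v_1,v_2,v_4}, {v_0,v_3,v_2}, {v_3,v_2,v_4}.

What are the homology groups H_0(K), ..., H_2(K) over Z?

Order the vertices as v_0 < v_1 < v_2 < v_3 < v_4. Listing each simplex with vertices in this order, K has dimension 2 with simplices:

  0-simplices (5): [v_0], [v_1], [v_2], [v_3], [v_4]
  1-simplices (9): [v_0,v_1], [v_0,v_2], [v_0,v_3], [v_0,v_4], [v_1,v_2], [v_1,v_4], [v_2,v_3], [v_2,v_4], [v_3,v_4]
  2-simplices (6): [v_0,v_1,v_2], [v_0,v_1,v_4], [v_0,v_2,v_3], [v_0,v_3,v_4], [v_1,v_2,v_4], [v_2,v_3,v_4]

Hence C_0 ≅ Z^5, C_1 ≅ Z^9, C_2 ≅ Z^6.

The boundary map ∂_1: C_1 → C_0 is given by ∂[p,q] = [q] − [p].
This gives a 5×9 integer matrix of rank 4; reducing to Smith normal form yields diagonal entries (1,1,1,1).

The boundary map ∂_2: C_2 → C_1 maps a triangle to the signed sum of its edges. For instance
  ∂[v_1,v_2,v_4] = [v_2,v_4] − [v_1,v_4] + [v_1,v_2],
  ∂[v_0,v_1,v_2] = [v_1,v_2] − [v_0,v_2] + [v_0,v_1].
The 9×6 boundary matrix has rank 5 and Smith normal form diag(1,1,1,1,1).

From H_k ≅ ker(∂_k) / im(∂_{k+1}) we obtain:

  H_0: rank C_0 − rank ∂_1 = 5 − 4 = 1, and the invariant factors of ∂_1 are all 1, so H_0 ≅ Z.
  H_1: rank ker ∂_1 − rank ∂_2 = (9 − 4) − 5 = 0, and the invariant factors of ∂_2 are all 1, so H_1 ≅ 0.
  H_2: rank ker ∂_2 − rank ∂_3 = (6 − 5) − 0 = 1, and there is no ∂_3, so H_2 ≅ Z.

(K is a triangulation of the 2-sphere S^2.)

H_0 ≅ Z,  H_1 = 0,  H_2 ≅ Z.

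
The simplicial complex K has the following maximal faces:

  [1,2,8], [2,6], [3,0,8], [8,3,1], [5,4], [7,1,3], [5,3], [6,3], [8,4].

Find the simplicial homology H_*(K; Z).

Order the vertices as 0 < 1 < 2 < 3 < 4 < 5 < 6 < 7 < 8. Listing each simplex with vertices in this order, K has dimension 2 with simplices:

  0-simplices (9): [0], [1], [2], [3], [4], [5], [6], [7], [8]
  1-simplices (14): [0,3], [0,8], [1,2], [1,3], [1,7], [1,8], [2,6], [2,8], [3,5], [3,6], [3,7], [3,8], [4,5], [4,8]
  2-simplices (4): [0,3,8], [1,2,8], [1,3,7], [1,3,8]

so the chain groups are C_0 ≅ Z^9, C_1 ≅ Z^14, C_2 ≅ Z^4.

∂_1: C_1 → C_0 sends each edge [p,q] (with p < q) to q − p.
This gives a 9×14 integer matrix of rank 8; reducing to Smith normal form yields diagonal entries (1,1,1,1,1,1,1,1).

The boundary map ∂_2: C_2 → C_1 maps a triangle to the signed sum of its edges. For instance
  ∂[1,3,7] = [3,7] − [1,7] + [1,3],
  ∂[1,2,8] = [2,8] − [1,8] + [1,2].
This gives a 14×4 integer matrix of rank 4; reducing to Smith normal form yields diagonal entries (1,1,1,1).

Now H_k = ker ∂_k / im ∂_{k+1}, so:

  H_0: rank C_0 − rank ∂_1 = 9 − 8 = 1, and the invariant factors of ∂_1 are all 1, so H_0 ≅ Z.
  H_1: rank ker ∂_1 − rank ∂_2 = (14 − 8) − 4 = 2, and the invariant factors of ∂_2 are all 1, so H_1 ≅ Z^2.
  H_2: rank ker ∂_2 − rank ∂_3 = (4 − 4) − 0 = 0, and there is no ∂_3, so H_2 ≅ 0.

H_0 = Z,  H_1 = Z^2,  H_2 = 0.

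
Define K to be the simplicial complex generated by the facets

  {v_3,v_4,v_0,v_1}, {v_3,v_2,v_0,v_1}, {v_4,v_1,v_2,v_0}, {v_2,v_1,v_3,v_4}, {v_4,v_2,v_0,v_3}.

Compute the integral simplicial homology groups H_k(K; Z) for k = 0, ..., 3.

H_0 ≅ Z,  H_1 = 0,  H_2 = 0,  H_3 ≅ Z.

Take the total order v_0 < v_1 < v_2 < v_3 < v_4 on the vertex set. Then K (dimension 3) consists of the simplices:

  0-simplices (5): [v_0], [v_1], [v_2], [v_3], [v_4]
  1-simplices (10): [v_0,v_1], [v_0,v_2], [v_0,v_3], [v_0,v_4], [v_1,v_2], [v_1,v_3], [v_1,v_4], [v_2,v_3], [v_2,v_4], [v_3,v_4]
  2-simplices (10): [v_0,v_1,v_2], [v_0,v_1,v_3], [v_0,v_1,v_4], [v_0,v_2,v_3], [v_0,v_2,v_4], [v_0,v_3,v_4], [v_1,v_2,v_3], [v_1,v_2,v_4], [v_1,v_3,v_4], [v_2,v_3,v_4]
  3-simplices (5): [v_0,v_1,v_2,v_3], [v_0,v_1,v_2,v_4], [v_0,v_1,v_3,v_4], [v_0,v_2,v_3,v_4], [v_1,v_2,v_3,v_4]

Hence C_0 ≅ Z^5, C_1 ≅ Z^10, C_2 ≅ Z^10, C_3 ≅ Z^5.

Boundary ∂_1: C_1 → C_0 maps an edge to its endpoints' difference, ∂[p,q] = q − p. For instance
  ∂[v_0,v_4] = [v_4] − [v_0].
The resulting 5×10 matrix has rank 4, and its Smith normal form has invariant factors (1,1,1,1).

∂_2: C_2 → C_1 maps a triangle to the signed sum of its edges. For instance
  ∂[v_0,v_2,v_3] = [v_2,v_3] − [v_0,v_3] + [v_0,v_2],
  ∂[v_1,v_3,v_4] = [v_3,v_4] − [v_1,v_4] + [v_1,v_3].
As a 10×10 matrix over Z this has rank 6, with invariant factors (1,1,1,1,1,1).

∂_3: C_3 → C_2 sends each 3-simplex σ to the alternating sum Σ_i (−1)^i (σ with its i-th vertex removed). For instance
  ∂[v_0,v_2,v_3,v_4] = [v_2,v_3,v_4] − [v_0,v_3,v_4] + [v_0,v_2,v_4] − [v_0,v_2,v_3],
  ∂[v_0,v_1,v_3,v_4] = [v_1,v_3,v_4] − [v_0,v_3,v_4] + [v_0,v_1,v_4] − [v_0,v_1,v_3].
As a 10×5 matrix over Z this has rank 4, with invariant factors (1,1,1,1).

Now H_k = ker ∂_k / im ∂_{k+1}, so:

  H_0: rank C_0 − rank ∂_1 = 5 − 4 = 1, and the invariant factors of ∂_1 are all 1, so H_0 ≅ Z.
  H_1: rank ker ∂_1 − rank ∂_2 = (10 − 4) − 6 = 0, and the invariant factors of ∂_2 are all 1, so H_1 ≅ 0.
  H_2: rank ker ∂_2 − rank ∂_3 = (10 − 6) − 4 = 0, and the invariant factors of ∂_3 are all 1, so H_2 ≅ 0.
  H_3: rank ker ∂_3 − rank ∂_4 = (5 − 4) − 0 = 1, and there is no ∂_4, so H_3 ≅ Z.

As a check, the Euler characteristic is 5 − 10 + 10 − 5 = 0, which agrees with 1 − 0 + 0 − 1 = 0.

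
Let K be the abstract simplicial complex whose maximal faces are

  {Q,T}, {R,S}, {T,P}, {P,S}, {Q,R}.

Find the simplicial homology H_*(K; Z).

Take the total order P < Q < R < S < T on the vertex set. Then K (dimension 1) consists of the simplices:

  0-simplices (5): P, Q, R, S, T
  1-simplices (5): PS, PT, QR, QT, RS

giving chain groups C_0 ≅ Z^5, C_1 ≅ Z^5.

The boundary map ∂_1: C_1 → C_0 sends each edge [p,q] (with p < q) to q − p. For instance
  ∂PT = T − P.
This gives a 5×5 integer matrix of rank 4; reducing to Smith normal form yields diagonal entries (1,1,1,1).

Now H_k = ker ∂_k / im ∂_{k+1}, so:

  H_0: rank C_0 − rank ∂_1 = 5 − 4 = 1, and the invariant factors of ∂_1 are all 1, so H_0 ≅ Z.
  H_1: rank ker ∂_1 − rank ∂_2 = (5 − 4) − 0 = 1, and there is no ∂_2, so H_1 ≅ Z.

As a check, the Euler characteristic is 5 − 5 = 0, which agrees with 1 − 1 = 0.

H_0 ≅ Z,  H_1 ≅ Z.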